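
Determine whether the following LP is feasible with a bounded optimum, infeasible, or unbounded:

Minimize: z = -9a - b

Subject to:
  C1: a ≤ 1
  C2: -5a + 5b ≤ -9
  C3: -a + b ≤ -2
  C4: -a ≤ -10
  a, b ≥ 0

Infeasible (no feasible solution exists)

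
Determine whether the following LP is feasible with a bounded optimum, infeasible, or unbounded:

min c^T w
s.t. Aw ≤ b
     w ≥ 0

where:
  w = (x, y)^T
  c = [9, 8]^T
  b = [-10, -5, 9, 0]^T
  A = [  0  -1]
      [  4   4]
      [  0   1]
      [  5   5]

Infeasible (no feasible solution exists)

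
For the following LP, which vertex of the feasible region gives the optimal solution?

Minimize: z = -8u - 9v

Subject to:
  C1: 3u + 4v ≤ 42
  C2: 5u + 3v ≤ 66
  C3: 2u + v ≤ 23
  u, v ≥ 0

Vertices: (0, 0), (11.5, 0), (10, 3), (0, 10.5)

Evaluate the objective at each vertex of the feasible region:
  z(0, 0) = 0
  z(11.5, 0) = -92
  z(10, 3) = -107  ←
  z(0, 10.5) = -94.5
The minimum is at u = 10, v = 3.

(10, 3)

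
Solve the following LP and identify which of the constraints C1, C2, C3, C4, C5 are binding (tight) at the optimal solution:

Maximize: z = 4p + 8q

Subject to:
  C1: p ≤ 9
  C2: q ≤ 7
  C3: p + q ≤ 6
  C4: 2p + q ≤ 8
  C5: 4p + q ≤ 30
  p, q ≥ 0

At p = 0, q = 6, compute slack b - a·x for each constraint:
  C1: 9 − 0 = 9  (slack)
  C2: 7 − 6 = 1  (slack)
  C3: 6 − 6 = 0  (binding)
  C4: 8 − 6 = 2  (slack)
  C5: 30 − 6 = 24  (slack)

Optimal: p = 0, q = 6
Binding: C3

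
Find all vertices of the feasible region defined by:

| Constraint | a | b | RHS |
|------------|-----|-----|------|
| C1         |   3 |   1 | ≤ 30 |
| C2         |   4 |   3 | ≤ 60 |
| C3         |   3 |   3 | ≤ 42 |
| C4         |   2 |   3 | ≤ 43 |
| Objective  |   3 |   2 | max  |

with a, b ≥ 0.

(0, 0), (10, 0), (8, 6), (0, 14)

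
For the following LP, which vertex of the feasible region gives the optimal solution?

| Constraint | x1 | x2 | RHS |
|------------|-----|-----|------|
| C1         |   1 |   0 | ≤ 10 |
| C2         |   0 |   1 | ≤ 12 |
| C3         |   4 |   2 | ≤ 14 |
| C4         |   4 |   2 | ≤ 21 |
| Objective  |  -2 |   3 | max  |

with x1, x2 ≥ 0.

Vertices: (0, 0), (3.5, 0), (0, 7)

Evaluate the objective at each vertex of the feasible region:
  z(0, 0) = 0
  z(3.5, 0) = -7
  z(0, 7) = 21  ←
The maximum is at x1 = 0, x2 = 7.

(0, 7)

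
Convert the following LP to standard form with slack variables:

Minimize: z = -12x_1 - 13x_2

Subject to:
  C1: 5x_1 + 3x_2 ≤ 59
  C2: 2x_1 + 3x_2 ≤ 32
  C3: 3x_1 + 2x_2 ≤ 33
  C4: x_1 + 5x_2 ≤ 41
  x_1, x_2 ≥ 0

min z = -12x_1 - 13x_2

s.t.
  5x_1 + 3x_2 + s1 = 59
  2x_1 + 3x_2 + s2 = 32
  3x_1 + 2x_2 + s3 = 33
  x_1 + 5x_2 + s4 = 41
  x_1, x_2, s1, s2, s3, s4 ≥ 0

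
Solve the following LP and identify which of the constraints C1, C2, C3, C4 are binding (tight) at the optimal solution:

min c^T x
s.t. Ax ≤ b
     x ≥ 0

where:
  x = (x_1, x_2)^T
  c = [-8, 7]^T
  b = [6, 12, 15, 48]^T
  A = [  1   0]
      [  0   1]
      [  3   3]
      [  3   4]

At x_1 = 5, x_2 = 0, compute slack b - a·x for each constraint:
  C1: 6 − 5 = 1  (slack)
  C2: 12 − 0 = 12  (slack)
  C3: 15 − 15 = 0  (binding)
  C4: 48 − 15 = 33  (slack)

Optimal: x_1 = 5, x_2 = 0
Binding: C3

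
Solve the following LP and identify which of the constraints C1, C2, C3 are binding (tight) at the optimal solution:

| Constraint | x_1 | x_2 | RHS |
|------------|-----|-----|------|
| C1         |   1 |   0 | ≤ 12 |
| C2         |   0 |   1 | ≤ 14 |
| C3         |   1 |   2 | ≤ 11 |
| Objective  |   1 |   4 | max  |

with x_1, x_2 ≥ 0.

At x_1 = 0, x_2 = 5.5, compute slack b - a·x for each constraint:
  C1: 12 − 0 = 12  (slack)
  C2: 14 − 5.5 = 8.5  (slack)
  C3: 11 − 11 = 0  (binding)

Optimal: x_1 = 0, x_2 = 5.5
Binding: C3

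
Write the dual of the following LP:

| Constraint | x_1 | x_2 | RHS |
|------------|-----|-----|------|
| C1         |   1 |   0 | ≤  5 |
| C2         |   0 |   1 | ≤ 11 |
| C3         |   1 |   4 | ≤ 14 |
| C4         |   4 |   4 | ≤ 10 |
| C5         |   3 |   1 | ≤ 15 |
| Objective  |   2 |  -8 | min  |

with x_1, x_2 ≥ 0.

Primal min cᵀx s.t. Ax ≤ b, x ≥ 0  →  Dual max −bᵀy s.t. Aᵀy ≥ −c, y ≥ 0.

Maximize: z = -5y1 - 11y2 - 14y3 - 10y4 - 15y5

Subject to:
  y1 + y3 + 4y4 + 3y5 ≥ -2
  y2 + 4y3 + 4y4 + y5 ≥ 8
  y1, y2, y3, y4, y5 ≥ 0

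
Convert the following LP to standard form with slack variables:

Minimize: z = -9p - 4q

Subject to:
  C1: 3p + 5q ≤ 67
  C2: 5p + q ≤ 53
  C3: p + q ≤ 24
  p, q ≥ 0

min z = -9p - 4q

s.t.
  3p + 5q + s1 = 67
  5p + q + s2 = 53
  p + q + s3 = 24
  p, q, s1, s2, s3 ≥ 0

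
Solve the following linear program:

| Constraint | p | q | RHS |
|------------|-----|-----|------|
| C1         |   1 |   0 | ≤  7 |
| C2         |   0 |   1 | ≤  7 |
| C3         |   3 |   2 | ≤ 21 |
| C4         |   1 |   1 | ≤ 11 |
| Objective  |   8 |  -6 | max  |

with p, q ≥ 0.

Evaluate the objective at each vertex of the feasible region:
  z(0, 0) = 0
  z(7, 0) = 56  ←
  z(2.333, 7) = -23.33
  z(0, 7) = -42
The maximum is at p = 7, q = 0.

p = 7, q = 0, z = 56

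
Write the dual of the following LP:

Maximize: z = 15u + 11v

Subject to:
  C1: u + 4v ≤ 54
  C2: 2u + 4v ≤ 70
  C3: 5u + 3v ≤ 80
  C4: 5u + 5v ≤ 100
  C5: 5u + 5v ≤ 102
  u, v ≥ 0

Primal max cᵀx s.t. Ax ≤ b, x ≥ 0  →  Dual min bᵀy s.t. Aᵀy ≥ c, y ≥ 0.

Minimize: z = 54y1 + 70y2 + 80y3 + 100y4 + 102y5

Subject to:
  y1 + 2y2 + 5y3 + 5y4 + 5y5 ≥ 15
  4y1 + 4y2 + 3y3 + 5y4 + 5y5 ≥ 11
  y1, y2, y3, y4, y5 ≥ 0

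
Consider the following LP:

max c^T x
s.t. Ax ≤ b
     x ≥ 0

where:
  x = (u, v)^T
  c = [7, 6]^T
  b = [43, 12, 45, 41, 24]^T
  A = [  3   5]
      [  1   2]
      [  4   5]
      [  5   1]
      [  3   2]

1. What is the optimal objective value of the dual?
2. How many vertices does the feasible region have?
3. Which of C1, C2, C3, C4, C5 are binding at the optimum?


1. 60
2. 4
3. C2, C5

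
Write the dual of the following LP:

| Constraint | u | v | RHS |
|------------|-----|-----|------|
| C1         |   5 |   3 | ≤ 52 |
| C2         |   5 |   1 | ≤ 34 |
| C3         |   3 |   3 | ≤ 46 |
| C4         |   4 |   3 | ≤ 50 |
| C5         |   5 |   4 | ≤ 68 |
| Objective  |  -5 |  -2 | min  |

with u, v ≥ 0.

Primal min cᵀx s.t. Ax ≤ b, x ≥ 0  →  Dual max −bᵀy s.t. Aᵀy ≥ −c, y ≥ 0.

Maximize: z = -52y1 - 34y2 - 46y3 - 50y4 - 68y5

Subject to:
  5y1 + 5y2 + 3y3 + 4y4 + 5y5 ≥ 5
  3y1 + y2 + 3y3 + 3y4 + 4y5 ≥ 2
  y1, y2, y3, y4, y5 ≥ 0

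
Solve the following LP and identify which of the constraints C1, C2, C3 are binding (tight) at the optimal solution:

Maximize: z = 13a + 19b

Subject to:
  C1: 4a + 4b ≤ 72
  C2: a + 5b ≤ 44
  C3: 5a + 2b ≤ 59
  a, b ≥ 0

At a = 9, b = 7, compute slack b - a·x for each constraint:
  C1: 72 − 64 = 8  (slack)
  C2: 44 − 44 = 0  (binding)
  C3: 59 − 59 = 0  (binding)

Optimal: a = 9, b = 7
Binding: C2, C3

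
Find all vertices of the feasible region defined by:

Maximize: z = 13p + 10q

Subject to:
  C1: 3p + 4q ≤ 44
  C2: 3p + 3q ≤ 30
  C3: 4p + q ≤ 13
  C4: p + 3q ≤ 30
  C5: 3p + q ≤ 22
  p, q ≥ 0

(0, 0), (3.25, 0), (1, 9), (0, 10)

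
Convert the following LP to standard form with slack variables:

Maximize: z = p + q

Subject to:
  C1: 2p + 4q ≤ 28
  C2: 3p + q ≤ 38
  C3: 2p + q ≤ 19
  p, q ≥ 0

max z = p + q

s.t.
  2p + 4q + s1 = 28
  3p + q + s2 = 38
  2p + q + s3 = 19
  p, q, s1, s2, s3 ≥ 0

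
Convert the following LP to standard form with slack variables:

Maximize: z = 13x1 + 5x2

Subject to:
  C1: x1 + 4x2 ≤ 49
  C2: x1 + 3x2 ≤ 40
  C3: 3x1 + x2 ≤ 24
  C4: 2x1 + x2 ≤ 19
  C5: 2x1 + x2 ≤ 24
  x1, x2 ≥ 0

max z = 13x1 + 5x2

s.t.
  x1 + 4x2 + s1 = 49
  x1 + 3x2 + s2 = 40
  3x1 + x2 + s3 = 24
  2x1 + x2 + s4 = 19
  2x1 + x2 + s5 = 24
  x1, x2, s1, s2, s3, s4, s5 ≥ 0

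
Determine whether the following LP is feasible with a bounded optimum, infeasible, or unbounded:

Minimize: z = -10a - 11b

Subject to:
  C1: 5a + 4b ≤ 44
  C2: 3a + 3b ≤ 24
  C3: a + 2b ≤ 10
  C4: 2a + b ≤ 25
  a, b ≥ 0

Feasible with a bounded optimal solution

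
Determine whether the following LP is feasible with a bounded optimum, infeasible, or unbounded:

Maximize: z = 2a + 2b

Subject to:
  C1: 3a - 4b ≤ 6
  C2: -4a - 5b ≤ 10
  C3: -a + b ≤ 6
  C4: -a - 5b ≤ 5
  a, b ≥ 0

Unbounded (objective can increase without bound)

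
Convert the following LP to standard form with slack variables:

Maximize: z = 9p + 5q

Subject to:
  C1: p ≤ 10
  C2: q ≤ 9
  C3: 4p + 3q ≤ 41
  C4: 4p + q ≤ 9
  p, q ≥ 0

max z = 9p + 5q

s.t.
  p + s1 = 10
  q + s2 = 9
  4p + 3q + s3 = 41
  4p + q + s4 = 9
  p, q, s1, s2, s3, s4 ≥ 0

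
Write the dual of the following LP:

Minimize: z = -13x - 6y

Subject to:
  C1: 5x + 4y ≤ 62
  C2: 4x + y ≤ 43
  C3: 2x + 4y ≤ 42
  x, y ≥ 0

Primal min cᵀx s.t. Ax ≤ b, x ≥ 0  →  Dual max −bᵀy s.t. Aᵀy ≥ −c, y ≥ 0.

Maximize: z = -62y1 - 43y2 - 42y3

Subject to:
  5y1 + 4y2 + 2y3 ≥ 13
  4y1 + y2 + 4y3 ≥ 6
  y1, y2, y3 ≥ 0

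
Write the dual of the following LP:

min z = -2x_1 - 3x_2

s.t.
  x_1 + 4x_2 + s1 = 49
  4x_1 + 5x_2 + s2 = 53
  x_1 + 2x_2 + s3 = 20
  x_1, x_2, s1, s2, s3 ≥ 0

Primal min cᵀx s.t. Ax ≤ b, x ≥ 0  →  Dual max −bᵀy s.t. Aᵀy ≥ −c, y ≥ 0.

Maximize: z = -49y1 - 53y2 - 20y3

Subject to:
  y1 + 4y2 + y3 ≥ 2
  4y1 + 5y2 + 2y3 ≥ 3
  y1, y2, y3 ≥ 0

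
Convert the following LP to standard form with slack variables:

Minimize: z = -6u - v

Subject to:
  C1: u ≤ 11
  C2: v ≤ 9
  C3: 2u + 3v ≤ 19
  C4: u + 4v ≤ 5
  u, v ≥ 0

min z = -6u - v

s.t.
  u + s1 = 11
  v + s2 = 9
  2u + 3v + s3 = 19
  u + 4v + s4 = 5
  u, v, s1, s2, s3, s4 ≥ 0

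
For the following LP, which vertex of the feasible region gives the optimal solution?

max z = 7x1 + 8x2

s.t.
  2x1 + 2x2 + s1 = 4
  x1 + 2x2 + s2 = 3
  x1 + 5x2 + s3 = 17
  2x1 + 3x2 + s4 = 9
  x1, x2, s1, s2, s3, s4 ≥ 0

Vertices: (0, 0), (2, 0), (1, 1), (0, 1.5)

Evaluate the objective at each vertex of the feasible region:
  z(0, 0) = 0
  z(2, 0) = 14
  z(1, 1) = 15  ←
  z(0, 1.5) = 12
The maximum is at x1 = 1, x2 = 1.

(1, 1)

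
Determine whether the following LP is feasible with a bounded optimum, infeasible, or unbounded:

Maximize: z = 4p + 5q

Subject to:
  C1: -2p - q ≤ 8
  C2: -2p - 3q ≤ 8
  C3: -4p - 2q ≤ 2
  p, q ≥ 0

Unbounded (objective can increase without bound)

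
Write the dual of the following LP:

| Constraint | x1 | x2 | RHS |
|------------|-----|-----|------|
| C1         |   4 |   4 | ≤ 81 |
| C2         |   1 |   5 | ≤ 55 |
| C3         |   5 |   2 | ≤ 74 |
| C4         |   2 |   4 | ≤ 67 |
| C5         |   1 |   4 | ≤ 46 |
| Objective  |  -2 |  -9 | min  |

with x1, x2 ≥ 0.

Primal min cᵀx s.t. Ax ≤ b, x ≥ 0  →  Dual max −bᵀy s.t. Aᵀy ≥ −c, y ≥ 0.

Maximize: z = -81y1 - 55y2 - 74y3 - 67y4 - 46y5

Subject to:
  4y1 + y2 + 5y3 + 2y4 + y5 ≥ 2
  4y1 + 5y2 + 2y3 + 4y4 + 4y5 ≥ 9
  y1, y2, y3, y4, y5 ≥ 0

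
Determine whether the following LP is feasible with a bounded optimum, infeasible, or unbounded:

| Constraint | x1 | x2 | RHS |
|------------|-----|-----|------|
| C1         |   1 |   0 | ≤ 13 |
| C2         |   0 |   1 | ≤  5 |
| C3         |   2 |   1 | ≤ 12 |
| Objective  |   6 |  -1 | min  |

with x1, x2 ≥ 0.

Feasible with a bounded optimal solution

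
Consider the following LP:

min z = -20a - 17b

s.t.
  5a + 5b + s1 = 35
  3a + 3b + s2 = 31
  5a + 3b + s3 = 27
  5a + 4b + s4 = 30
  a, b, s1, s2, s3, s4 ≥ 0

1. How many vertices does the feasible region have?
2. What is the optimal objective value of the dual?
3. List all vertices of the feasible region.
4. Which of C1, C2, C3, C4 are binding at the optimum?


1. 5
2. -125
3. (0, 0), (5.4, 0), (3.6, 3), (2, 5), (0, 7)
4. C1, C4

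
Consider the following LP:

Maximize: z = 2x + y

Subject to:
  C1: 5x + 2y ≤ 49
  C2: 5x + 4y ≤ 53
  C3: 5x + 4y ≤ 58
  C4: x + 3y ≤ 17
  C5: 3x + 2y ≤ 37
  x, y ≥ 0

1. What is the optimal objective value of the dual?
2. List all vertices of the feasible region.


1. 20
2. (0, 0), (9.8, 0), (9, 2), (8.273, 2.909), (0, 5.667)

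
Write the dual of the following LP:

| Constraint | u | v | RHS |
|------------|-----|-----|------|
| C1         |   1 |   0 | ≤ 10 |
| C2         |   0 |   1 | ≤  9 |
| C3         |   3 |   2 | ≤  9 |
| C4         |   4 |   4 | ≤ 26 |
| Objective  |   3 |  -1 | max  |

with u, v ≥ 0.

Primal max cᵀx s.t. Ax ≤ b, x ≥ 0  →  Dual min bᵀy s.t. Aᵀy ≥ c, y ≥ 0.

Minimize: z = 10y1 + 9y2 + 9y3 + 26y4

Subject to:
  y1 + 3y3 + 4y4 ≥ 3
  y2 + 2y3 + 4y4 ≥ -1
  y1, y2, y3, y4 ≥ 0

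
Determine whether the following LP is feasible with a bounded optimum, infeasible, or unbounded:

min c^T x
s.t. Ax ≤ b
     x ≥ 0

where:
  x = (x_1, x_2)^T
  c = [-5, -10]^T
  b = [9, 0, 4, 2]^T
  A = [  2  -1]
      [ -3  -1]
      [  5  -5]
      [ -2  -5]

Unbounded (objective can decrease without bound)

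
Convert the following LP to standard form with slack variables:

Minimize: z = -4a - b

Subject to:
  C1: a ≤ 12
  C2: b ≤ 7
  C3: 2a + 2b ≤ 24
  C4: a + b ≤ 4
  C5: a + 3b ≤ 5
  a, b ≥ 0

min z = -4a - b

s.t.
  a + s1 = 12
  b + s2 = 7
  2a + 2b + s3 = 24
  a + b + s4 = 4
  a + 3b + s5 = 5
  a, b, s1, s2, s3, s4, s5 ≥ 0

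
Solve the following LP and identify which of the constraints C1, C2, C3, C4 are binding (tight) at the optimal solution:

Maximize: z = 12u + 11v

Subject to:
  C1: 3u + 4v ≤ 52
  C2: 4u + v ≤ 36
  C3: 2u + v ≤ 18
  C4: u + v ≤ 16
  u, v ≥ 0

At u = 4, v = 10, compute slack b - a·x for each constraint:
  C1: 52 − 52 = 0  (binding)
  C2: 36 − 26 = 10  (slack)
  C3: 18 − 18 = 0  (binding)
  C4: 16 − 14 = 2  (slack)

Optimal: u = 4, v = 10
Binding: C1, C3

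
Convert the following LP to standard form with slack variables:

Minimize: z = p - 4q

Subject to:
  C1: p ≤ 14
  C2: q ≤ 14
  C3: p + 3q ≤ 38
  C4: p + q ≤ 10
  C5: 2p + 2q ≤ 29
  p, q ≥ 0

min z = p - 4q

s.t.
  p + s1 = 14
  q + s2 = 14
  p + 3q + s3 = 38
  p + q + s4 = 10
  2p + 2q + s5 = 29
  p, q, s1, s2, s3, s4, s5 ≥ 0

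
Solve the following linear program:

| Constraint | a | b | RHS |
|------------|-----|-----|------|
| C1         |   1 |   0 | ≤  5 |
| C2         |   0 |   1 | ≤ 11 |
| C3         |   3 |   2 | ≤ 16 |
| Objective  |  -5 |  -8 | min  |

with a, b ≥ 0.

Evaluate the objective at each vertex of the feasible region:
  z(0, 0) = 0
  z(5, 0) = -25
  z(5, 0.5) = -29
  z(0, 8) = -64  ←
The minimum is at a = 0, b = 8.

a = 0, b = 8, z = -64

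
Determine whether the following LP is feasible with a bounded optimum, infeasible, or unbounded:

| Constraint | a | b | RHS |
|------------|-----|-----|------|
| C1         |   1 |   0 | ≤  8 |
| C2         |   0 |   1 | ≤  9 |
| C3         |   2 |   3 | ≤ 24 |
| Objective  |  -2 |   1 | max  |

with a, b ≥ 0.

Feasible with a bounded optimal solution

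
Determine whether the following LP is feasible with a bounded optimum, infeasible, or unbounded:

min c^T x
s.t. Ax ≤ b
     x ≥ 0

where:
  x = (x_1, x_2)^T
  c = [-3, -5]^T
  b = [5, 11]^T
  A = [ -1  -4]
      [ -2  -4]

Unbounded (objective can decrease without bound)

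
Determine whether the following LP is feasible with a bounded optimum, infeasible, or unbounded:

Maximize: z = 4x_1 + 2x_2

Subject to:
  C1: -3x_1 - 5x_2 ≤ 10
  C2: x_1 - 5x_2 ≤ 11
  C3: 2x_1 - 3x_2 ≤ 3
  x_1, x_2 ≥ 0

Unbounded (objective can increase without bound)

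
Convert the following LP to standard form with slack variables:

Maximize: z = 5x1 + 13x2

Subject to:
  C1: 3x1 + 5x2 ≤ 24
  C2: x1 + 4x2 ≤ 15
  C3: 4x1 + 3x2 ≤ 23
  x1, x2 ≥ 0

max z = 5x1 + 13x2

s.t.
  3x1 + 5x2 + s1 = 24
  x1 + 4x2 + s2 = 15
  4x1 + 3x2 + s3 = 23
  x1, x2, s1, s2, s3 ≥ 0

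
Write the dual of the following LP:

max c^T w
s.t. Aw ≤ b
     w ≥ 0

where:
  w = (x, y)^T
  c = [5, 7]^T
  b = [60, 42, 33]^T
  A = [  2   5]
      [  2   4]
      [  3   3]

Primal max cᵀx s.t. Ax ≤ b, x ≥ 0  →  Dual min bᵀy s.t. Aᵀy ≥ c, y ≥ 0.

Minimize: z = 60y1 + 42y2 + 33y3

Subject to:
  2y1 + 2y2 + 3y3 ≥ 5
  5y1 + 4y2 + 3y3 ≥ 7
  y1, y2, y3 ≥ 0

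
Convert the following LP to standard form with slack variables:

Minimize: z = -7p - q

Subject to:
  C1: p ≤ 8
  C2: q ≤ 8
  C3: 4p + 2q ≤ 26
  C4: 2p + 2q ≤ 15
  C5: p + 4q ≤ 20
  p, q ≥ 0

min z = -7p - q

s.t.
  p + s1 = 8
  q + s2 = 8
  4p + 2q + s3 = 26
  2p + 2q + s4 = 15
  p + 4q + s5 = 20
  p, q, s1, s2, s3, s4, s5 ≥ 0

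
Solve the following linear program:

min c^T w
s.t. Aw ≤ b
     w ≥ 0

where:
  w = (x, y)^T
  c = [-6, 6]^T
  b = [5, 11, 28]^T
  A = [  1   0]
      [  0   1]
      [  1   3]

Evaluate the objective at each vertex of the feasible region:
  z(0, 0) = 0
  z(5, 0) = -30  ←
  z(5, 7.667) = 16
  z(0, 9.333) = 56
The minimum is at x = 5, y = 0.

x = 5, y = 0, z = -30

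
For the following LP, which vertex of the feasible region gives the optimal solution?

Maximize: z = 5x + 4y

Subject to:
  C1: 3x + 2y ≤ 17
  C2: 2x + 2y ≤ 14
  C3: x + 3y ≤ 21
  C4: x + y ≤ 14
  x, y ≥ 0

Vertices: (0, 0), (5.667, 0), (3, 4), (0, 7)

Evaluate the objective at each vertex of the feasible region:
  z(0, 0) = 0
  z(5.667, 0) = 28.33
  z(3, 4) = 31  ←
  z(0, 7) = 28
The maximum is at x = 3, y = 4.

(3, 4)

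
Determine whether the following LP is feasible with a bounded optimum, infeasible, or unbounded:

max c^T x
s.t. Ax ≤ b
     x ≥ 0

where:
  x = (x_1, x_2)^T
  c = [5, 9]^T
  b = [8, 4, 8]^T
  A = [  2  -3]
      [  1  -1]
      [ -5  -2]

Unbounded (objective can increase without bound)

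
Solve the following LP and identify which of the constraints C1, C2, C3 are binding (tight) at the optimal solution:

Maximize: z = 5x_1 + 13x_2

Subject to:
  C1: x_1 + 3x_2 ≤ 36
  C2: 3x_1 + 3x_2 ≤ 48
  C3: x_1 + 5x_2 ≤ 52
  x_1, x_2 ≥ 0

At x_1 = 7, x_2 = 9, compute slack b - a·x for each constraint:
  C1: 36 − 34 = 2  (slack)
  C2: 48 − 48 = 0  (binding)
  C3: 52 − 52 = 0  (binding)

Optimal: x_1 = 7, x_2 = 9
Binding: C2, C3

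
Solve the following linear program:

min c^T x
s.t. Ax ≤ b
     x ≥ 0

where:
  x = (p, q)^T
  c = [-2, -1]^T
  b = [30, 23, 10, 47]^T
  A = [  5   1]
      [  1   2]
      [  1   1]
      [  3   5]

Evaluate the objective at each vertex of the feasible region:
  z(0, 0) = 0
  z(6, 0) = -12
  z(5, 5) = -15  ←
  z(1.5, 8.5) = -11.5
  z(0, 9.4) = -9.4
The minimum is at p = 5, q = 5.

p = 5, q = 5, z = -15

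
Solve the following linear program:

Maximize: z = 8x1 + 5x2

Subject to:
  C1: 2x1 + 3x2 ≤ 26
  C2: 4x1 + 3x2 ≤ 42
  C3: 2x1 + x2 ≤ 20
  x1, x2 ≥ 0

Evaluate the objective at each vertex of the feasible region:
  z(0, 0) = 0
  z(10, 0) = 80
  z(9, 2) = 82  ←
  z(8, 3.333) = 80.67
  z(0, 8.667) = 43.33
The maximum is at x1 = 9, x2 = 2.

x1 = 9, x2 = 2, z = 82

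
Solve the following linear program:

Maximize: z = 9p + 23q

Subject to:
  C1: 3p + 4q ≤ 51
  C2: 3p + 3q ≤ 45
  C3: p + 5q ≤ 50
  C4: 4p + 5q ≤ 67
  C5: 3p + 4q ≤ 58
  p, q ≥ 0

Evaluate the objective at each vertex of the feasible region:
  z(0, 0) = 0
  z(15, 0) = 135
  z(9, 6) = 219
  z(5, 9) = 252  ←
  z(0, 10) = 230
The maximum is at p = 5, q = 9.

p = 5, q = 9, z = 252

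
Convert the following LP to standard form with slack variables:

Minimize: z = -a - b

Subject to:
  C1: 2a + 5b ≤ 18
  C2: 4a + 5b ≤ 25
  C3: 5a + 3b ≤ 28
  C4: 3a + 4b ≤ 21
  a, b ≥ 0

min z = -a - b

s.t.
  2a + 5b + s1 = 18
  4a + 5b + s2 = 25
  5a + 3b + s3 = 28
  3a + 4b + s4 = 21
  a, b, s1, s2, s3, s4 ≥ 0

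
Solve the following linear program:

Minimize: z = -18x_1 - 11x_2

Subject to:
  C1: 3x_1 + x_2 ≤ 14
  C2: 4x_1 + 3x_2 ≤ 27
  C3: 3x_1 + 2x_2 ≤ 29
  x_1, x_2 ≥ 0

Evaluate the objective at each vertex of the feasible region:
  z(0, 0) = 0
  z(4.667, 0) = -84
  z(3, 5) = -109  ←
  z(0, 9) = -99
The minimum is at x_1 = 3, x_2 = 5.

x_1 = 3, x_2 = 5, z = -109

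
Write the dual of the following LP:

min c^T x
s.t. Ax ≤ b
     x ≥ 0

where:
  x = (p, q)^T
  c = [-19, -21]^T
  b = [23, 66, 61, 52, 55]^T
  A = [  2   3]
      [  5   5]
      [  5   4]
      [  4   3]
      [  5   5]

Primal min cᵀx s.t. Ax ≤ b, x ≥ 0  →  Dual max −bᵀy s.t. Aᵀy ≥ −c, y ≥ 0.

Maximize: z = -23y1 - 66y2 - 61y3 - 52y4 - 55y5

Subject to:
  2y1 + 5y2 + 5y3 + 4y4 + 5y5 ≥ 19
  3y1 + 5y2 + 4y3 + 3y4 + 5y5 ≥ 21
  y1, y2, y3, y4, y5 ≥ 0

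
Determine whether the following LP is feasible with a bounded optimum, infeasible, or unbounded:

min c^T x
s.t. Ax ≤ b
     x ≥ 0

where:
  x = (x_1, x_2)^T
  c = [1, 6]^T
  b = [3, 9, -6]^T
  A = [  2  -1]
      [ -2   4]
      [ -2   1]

Infeasible (no feasible solution exists)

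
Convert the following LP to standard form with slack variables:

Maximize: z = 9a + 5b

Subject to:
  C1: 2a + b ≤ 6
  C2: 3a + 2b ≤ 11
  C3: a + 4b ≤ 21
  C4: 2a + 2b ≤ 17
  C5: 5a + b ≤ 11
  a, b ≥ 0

max z = 9a + 5b

s.t.
  2a + b + s1 = 6
  3a + 2b + s2 = 11
  a + 4b + s3 = 21
  2a + 2b + s4 = 17
  5a + b + s5 = 11
  a, b, s1, s2, s3, s4, s5 ≥ 0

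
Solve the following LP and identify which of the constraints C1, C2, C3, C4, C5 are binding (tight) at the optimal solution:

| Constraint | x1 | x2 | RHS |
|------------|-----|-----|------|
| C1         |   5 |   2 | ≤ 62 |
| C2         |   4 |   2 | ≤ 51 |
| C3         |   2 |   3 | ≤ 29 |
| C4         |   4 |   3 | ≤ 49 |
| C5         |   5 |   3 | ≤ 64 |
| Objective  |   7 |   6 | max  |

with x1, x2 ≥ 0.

At x1 = 10, x2 = 3, compute slack b - a·x for each constraint:
  C1: 62 − 56 = 6  (slack)
  C2: 51 − 46 = 5  (slack)
  C3: 29 − 29 = 0  (binding)
  C4: 49 − 49 = 0  (binding)
  C5: 64 − 59 = 5  (slack)

Optimal: x1 = 10, x2 = 3
Binding: C3, C4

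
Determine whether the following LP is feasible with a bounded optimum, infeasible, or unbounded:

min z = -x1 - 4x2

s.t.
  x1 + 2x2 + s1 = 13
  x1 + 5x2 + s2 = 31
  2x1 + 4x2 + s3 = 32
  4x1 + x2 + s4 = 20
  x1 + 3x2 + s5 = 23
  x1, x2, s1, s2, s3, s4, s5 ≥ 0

Feasible with a bounded optimal solution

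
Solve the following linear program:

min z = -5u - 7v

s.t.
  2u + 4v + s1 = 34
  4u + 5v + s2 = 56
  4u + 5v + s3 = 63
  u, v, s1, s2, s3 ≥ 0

Evaluate the objective at each vertex of the feasible region:
  z(0, 0) = 0
  z(14, 0) = -70
  z(9, 4) = -73  ←
  z(0, 8.5) = -59.5
The minimum is at u = 9, v = 4.

u = 9, v = 4, z = -73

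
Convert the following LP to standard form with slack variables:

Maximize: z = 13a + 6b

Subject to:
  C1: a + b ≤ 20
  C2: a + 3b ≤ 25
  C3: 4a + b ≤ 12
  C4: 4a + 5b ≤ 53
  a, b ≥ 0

max z = 13a + 6b

s.t.
  a + b + s1 = 20
  a + 3b + s2 = 25
  4a + b + s3 = 12
  4a + 5b + s4 = 53
  a, b, s1, s2, s3, s4 ≥ 0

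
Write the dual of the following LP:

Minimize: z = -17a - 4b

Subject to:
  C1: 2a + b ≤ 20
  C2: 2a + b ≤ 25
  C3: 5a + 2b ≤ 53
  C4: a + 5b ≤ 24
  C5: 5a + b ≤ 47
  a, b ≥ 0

Primal min cᵀx s.t. Ax ≤ b, x ≥ 0  →  Dual max −bᵀy s.t. Aᵀy ≥ −c, y ≥ 0.

Maximize: z = -20y1 - 25y2 - 53y3 - 24y4 - 47y5

Subject to:
  2y1 + 2y2 + 5y3 + y4 + 5y5 ≥ 17
  y1 + y2 + 2y3 + 5y4 + y5 ≥ 4
  y1, y2, y3, y4, y5 ≥ 0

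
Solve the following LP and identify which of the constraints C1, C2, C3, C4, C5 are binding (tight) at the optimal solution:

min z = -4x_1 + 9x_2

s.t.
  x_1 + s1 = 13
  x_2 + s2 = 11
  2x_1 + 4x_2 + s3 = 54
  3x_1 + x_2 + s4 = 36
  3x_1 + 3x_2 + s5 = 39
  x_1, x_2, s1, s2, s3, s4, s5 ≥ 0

At x_1 = 12, x_2 = 0, compute slack b - a·x for each constraint:
  C1: 13 − 12 = 1  (slack)
  C2: 11 − 0 = 11  (slack)
  C3: 54 − 24 = 30  (slack)
  C4: 36 − 36 = 0  (binding)
  C5: 39 − 36 = 3  (slack)

Optimal: x_1 = 12, x_2 = 0
Binding: C4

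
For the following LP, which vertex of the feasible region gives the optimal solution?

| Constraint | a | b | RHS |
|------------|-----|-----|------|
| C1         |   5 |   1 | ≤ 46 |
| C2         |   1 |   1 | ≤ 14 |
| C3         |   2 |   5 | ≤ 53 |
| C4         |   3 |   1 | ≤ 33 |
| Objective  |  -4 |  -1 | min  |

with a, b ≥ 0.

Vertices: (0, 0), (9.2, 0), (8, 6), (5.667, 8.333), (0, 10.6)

Evaluate the objective at each vertex of the feasible region:
  z(0, 0) = 0
  z(9.2, 0) = -36.8
  z(8, 6) = -38  ←
  z(5.667, 8.333) = -31
  z(0, 10.6) = -10.6
The minimum is at a = 8, b = 6.

(8, 6)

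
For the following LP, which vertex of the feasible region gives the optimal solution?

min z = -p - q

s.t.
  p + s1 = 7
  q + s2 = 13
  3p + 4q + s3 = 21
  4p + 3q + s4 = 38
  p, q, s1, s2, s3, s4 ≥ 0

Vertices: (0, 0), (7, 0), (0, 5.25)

Evaluate the objective at each vertex of the feasible region:
  z(0, 0) = 0
  z(7, 0) = -7  ←
  z(0, 5.25) = -5.25
The minimum is at p = 7, q = 0.

(7, 0)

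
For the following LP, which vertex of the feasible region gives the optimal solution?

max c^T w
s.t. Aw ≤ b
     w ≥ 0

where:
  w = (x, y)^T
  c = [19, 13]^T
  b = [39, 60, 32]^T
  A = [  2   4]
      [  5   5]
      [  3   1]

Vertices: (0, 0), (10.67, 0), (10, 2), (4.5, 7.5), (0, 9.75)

Evaluate the objective at each vertex of the feasible region:
  z(0, 0) = 0
  z(10.67, 0) = 202.7
  z(10, 2) = 216  ←
  z(4.5, 7.5) = 183
  z(0, 9.75) = 126.8
The maximum is at x = 10, y = 2.

(10, 2)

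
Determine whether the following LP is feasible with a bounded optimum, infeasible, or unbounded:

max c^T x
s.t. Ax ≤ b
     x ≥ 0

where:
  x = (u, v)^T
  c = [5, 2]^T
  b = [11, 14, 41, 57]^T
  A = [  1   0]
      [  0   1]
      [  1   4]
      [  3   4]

Feasible with a bounded optimal solution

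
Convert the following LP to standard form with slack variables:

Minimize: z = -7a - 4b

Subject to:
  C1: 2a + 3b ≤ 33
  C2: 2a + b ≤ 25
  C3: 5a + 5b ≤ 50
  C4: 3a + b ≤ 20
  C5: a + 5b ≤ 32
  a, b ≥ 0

min z = -7a - 4b

s.t.
  2a + 3b + s1 = 33
  2a + b + s2 = 25
  5a + 5b + s3 = 50
  3a + b + s4 = 20
  a + 5b + s5 = 32
  a, b, s1, s2, s3, s4, s5 ≥ 0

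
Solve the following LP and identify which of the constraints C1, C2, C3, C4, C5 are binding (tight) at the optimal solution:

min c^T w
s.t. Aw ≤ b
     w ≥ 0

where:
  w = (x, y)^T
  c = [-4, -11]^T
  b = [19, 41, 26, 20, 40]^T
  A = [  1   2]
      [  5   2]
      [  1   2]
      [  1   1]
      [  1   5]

At x = 5, y = 7, compute slack b - a·x for each constraint:
  C1: 19 − 19 = 0  (binding)
  C2: 41 − 39 = 2  (slack)
  C3: 26 − 19 = 7  (slack)
  C4: 20 − 12 = 8  (slack)
  C5: 40 − 40 = 0  (binding)

Optimal: x = 5, y = 7
Binding: C1, C5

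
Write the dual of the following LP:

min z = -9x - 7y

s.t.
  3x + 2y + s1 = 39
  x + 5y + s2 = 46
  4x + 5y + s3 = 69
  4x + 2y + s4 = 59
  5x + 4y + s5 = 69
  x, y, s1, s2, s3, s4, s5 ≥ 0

Primal min cᵀx s.t. Ax ≤ b, x ≥ 0  →  Dual max −bᵀy s.t. Aᵀy ≥ −c, y ≥ 0.

Maximize: z = -39y1 - 46y2 - 69y3 - 59y4 - 69y5

Subject to:
  3y1 + y2 + 4y3 + 4y4 + 5y5 ≥ 9
  2y1 + 5y2 + 5y3 + 2y4 + 4y5 ≥ 7
  y1, y2, y3, y4, y5 ≥ 0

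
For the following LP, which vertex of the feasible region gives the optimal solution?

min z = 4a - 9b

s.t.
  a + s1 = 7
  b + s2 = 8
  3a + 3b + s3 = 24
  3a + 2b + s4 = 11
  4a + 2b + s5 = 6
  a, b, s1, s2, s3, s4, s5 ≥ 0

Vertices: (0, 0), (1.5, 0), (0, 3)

Evaluate the objective at each vertex of the feasible region:
  z(0, 0) = 0
  z(1.5, 0) = 6
  z(0, 3) = -27  ←
The minimum is at a = 0, b = 3.

(0, 3)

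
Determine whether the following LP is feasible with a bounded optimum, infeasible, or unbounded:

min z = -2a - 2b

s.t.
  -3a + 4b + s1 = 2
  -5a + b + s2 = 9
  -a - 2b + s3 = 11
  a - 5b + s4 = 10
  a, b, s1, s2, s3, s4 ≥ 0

Unbounded (objective can decrease without bound)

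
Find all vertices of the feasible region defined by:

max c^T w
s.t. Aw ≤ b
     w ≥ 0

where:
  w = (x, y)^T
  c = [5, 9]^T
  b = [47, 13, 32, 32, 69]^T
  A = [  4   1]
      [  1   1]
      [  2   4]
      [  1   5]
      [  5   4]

(0, 0), (11.75, 0), (11.33, 1.667), (10, 3), (5.333, 5.333), (0, 6.4)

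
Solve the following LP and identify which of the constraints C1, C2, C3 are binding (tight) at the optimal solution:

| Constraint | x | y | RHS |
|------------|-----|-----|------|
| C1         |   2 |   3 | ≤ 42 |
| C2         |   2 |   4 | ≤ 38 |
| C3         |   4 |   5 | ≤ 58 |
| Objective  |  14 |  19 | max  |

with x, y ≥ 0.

At x = 7, y = 6, compute slack b - a·x for each constraint:
  C1: 42 − 32 = 10  (slack)
  C2: 38 − 38 = 0  (binding)
  C3: 58 − 58 = 0  (binding)

Optimal: x = 7, y = 6
Binding: C2, C3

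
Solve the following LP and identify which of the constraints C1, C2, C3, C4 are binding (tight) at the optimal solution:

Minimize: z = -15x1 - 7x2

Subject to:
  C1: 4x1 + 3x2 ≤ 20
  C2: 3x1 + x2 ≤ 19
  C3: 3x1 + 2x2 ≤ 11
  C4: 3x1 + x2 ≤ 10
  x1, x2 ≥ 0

At x1 = 3, x2 = 1, compute slack b - a·x for each constraint:
  C1: 20 − 15 = 5  (slack)
  C2: 19 − 10 = 9  (slack)
  C3: 11 − 11 = 0  (binding)
  C4: 10 − 10 = 0  (binding)

Optimal: x1 = 3, x2 = 1
Binding: C3, C4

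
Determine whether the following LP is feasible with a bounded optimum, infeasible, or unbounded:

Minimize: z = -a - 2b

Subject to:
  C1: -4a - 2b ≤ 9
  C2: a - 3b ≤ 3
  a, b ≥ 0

Unbounded (objective can decrease without bound)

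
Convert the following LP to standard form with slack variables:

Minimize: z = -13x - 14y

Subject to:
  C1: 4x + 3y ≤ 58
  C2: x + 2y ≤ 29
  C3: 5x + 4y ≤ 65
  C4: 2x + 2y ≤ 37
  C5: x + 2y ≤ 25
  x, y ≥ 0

min z = -13x - 14y

s.t.
  4x + 3y + s1 = 58
  x + 2y + s2 = 29
  5x + 4y + s3 = 65
  2x + 2y + s4 = 37
  x + 2y + s5 = 25
  x, y, s1, s2, s3, s4, s5 ≥ 0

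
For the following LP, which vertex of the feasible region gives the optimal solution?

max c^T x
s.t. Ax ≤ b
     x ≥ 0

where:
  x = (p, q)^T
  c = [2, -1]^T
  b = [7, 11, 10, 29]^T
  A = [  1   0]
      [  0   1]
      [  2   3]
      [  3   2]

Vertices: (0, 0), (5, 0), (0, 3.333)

Evaluate the objective at each vertex of the feasible region:
  z(0, 0) = 0
  z(5, 0) = 10  ←
  z(0, 3.333) = -3.333
The maximum is at p = 5, q = 0.

(5, 0)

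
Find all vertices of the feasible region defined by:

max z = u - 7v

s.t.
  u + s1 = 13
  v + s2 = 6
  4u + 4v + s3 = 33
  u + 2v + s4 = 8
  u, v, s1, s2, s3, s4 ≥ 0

(0, 0), (8, 0), (0, 4)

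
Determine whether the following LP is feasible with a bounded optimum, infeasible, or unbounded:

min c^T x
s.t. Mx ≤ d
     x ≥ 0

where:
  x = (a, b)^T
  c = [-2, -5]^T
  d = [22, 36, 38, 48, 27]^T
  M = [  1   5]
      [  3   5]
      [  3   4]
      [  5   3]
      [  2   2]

Feasible with a bounded optimal solution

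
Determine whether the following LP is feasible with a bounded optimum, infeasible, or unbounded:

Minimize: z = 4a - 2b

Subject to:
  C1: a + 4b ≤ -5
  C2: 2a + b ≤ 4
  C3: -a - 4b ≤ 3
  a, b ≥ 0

Infeasible (no feasible solution exists)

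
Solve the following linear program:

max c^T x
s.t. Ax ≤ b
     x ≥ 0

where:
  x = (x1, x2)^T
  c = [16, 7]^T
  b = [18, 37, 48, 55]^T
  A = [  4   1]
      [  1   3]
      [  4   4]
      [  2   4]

Evaluate the objective at each vertex of the feasible region:
  z(0, 0) = 0
  z(4.5, 0) = 72
  z(2, 10) = 102  ←
  z(0, 12) = 84
The maximum is at x1 = 2, x2 = 10.

x1 = 2, x2 = 10, z = 102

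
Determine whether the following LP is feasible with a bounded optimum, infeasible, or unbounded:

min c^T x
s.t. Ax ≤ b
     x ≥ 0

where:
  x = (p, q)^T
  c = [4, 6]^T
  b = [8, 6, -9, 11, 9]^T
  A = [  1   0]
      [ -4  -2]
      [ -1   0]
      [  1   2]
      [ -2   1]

Infeasible (no feasible solution exists)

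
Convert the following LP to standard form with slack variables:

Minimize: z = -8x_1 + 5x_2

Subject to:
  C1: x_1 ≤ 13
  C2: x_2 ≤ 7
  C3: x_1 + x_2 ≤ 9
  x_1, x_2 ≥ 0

min z = -8x_1 + 5x_2

s.t.
  x_1 + s1 = 13
  x_2 + s2 = 7
  x_1 + x_2 + s3 = 9
  x_1, x_2, s1, s2, s3 ≥ 0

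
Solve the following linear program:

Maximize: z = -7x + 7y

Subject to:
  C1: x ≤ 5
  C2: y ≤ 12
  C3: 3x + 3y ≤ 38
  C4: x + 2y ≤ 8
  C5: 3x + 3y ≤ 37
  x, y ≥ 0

Evaluate the objective at each vertex of the feasible region:
  z(0, 0) = 0
  z(5, 0) = -35
  z(5, 1.5) = -24.5
  z(0, 4) = 28  ←
The maximum is at x = 0, y = 4.

x = 0, y = 4, z = 28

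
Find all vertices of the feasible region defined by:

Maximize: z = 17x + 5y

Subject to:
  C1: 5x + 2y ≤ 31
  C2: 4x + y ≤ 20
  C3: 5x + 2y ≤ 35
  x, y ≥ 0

(0, 0), (5, 0), (3, 8), (0, 15.5)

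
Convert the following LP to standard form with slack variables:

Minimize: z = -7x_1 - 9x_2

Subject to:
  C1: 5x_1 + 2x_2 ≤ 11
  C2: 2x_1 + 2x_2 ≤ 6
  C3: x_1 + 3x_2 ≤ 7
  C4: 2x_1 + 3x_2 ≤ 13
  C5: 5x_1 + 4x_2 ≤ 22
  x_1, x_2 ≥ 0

min z = -7x_1 - 9x_2

s.t.
  5x_1 + 2x_2 + s1 = 11
  2x_1 + 2x_2 + s2 = 6
  x_1 + 3x_2 + s3 = 7
  2x_1 + 3x_2 + s4 = 13
  5x_1 + 4x_2 + s5 = 22
  x_1, x_2, s1, s2, s3, s4, s5 ≥ 0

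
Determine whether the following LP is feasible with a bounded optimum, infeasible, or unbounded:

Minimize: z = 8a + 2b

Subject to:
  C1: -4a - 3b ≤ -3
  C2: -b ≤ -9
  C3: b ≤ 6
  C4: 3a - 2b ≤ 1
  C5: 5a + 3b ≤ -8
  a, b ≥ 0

Infeasible (no feasible solution exists)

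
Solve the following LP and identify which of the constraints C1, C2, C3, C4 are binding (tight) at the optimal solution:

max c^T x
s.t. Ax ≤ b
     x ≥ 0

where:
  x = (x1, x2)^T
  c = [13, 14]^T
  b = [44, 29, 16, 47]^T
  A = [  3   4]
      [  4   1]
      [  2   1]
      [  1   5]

At x1 = 4, x2 = 8, compute slack b - a·x for each constraint:
  C1: 44 − 44 = 0  (binding)
  C2: 29 − 24 = 5  (slack)
  C3: 16 − 16 = 0  (binding)
  C4: 47 − 44 = 3  (slack)

Optimal: x1 = 4, x2 = 8
Binding: C1, C3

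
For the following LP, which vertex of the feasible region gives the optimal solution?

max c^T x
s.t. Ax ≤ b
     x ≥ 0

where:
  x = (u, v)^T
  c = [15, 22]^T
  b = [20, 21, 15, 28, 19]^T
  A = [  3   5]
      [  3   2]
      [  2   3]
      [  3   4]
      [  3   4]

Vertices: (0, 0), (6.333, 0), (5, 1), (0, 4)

Evaluate the objective at each vertex of the feasible region:
  z(0, 0) = 0
  z(6.333, 0) = 95
  z(5, 1) = 97  ←
  z(0, 4) = 88
The maximum is at u = 5, v = 1.

(5, 1)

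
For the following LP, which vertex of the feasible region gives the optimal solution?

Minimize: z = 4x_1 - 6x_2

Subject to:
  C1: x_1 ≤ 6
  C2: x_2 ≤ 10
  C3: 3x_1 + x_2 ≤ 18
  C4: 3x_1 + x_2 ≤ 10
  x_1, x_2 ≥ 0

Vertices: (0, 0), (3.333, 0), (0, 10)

Evaluate the objective at each vertex of the feasible region:
  z(0, 0) = 0
  z(3.333, 0) = 13.33
  z(0, 10) = -60  ←
The minimum is at x_1 = 0, x_2 = 10.

(0, 10)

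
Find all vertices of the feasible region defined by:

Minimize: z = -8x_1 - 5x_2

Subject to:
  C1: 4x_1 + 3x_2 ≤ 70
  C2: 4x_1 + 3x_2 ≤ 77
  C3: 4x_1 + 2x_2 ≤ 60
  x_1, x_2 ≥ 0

(0, 0), (15, 0), (10, 10), (0, 23.33)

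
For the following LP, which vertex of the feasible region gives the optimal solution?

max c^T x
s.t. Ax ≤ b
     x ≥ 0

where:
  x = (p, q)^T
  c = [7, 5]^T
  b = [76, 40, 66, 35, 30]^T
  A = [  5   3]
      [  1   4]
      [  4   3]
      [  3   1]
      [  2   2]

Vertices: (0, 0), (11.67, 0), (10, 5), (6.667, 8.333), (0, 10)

Evaluate the objective at each vertex of the feasible region:
  z(0, 0) = 0
  z(11.67, 0) = 81.67
  z(10, 5) = 95  ←
  z(6.667, 8.333) = 88.33
  z(0, 10) = 50
The maximum is at p = 10, q = 5.

(10, 5)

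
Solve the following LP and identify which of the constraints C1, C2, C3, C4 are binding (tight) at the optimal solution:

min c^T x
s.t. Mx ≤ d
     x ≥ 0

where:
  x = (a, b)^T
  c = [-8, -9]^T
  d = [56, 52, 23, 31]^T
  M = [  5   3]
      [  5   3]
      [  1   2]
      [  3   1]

At a = 5, b = 9, compute slack b - a·x for each constraint:
  C1: 56 − 52 = 4  (slack)
  C2: 52 − 52 = 0  (binding)
  C3: 23 − 23 = 0  (binding)
  C4: 31 − 24 = 7  (slack)

Optimal: a = 5, b = 9
Binding: C2, C3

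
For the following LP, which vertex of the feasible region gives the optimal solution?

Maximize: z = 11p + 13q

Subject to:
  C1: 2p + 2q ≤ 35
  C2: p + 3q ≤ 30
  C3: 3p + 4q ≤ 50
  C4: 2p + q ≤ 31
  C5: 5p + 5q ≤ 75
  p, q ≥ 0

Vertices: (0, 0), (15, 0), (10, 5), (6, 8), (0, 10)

Evaluate the objective at each vertex of the feasible region:
  z(0, 0) = 0
  z(15, 0) = 165
  z(10, 5) = 175  ←
  z(6, 8) = 170
  z(0, 10) = 130
The maximum is at p = 10, q = 5.

(10, 5)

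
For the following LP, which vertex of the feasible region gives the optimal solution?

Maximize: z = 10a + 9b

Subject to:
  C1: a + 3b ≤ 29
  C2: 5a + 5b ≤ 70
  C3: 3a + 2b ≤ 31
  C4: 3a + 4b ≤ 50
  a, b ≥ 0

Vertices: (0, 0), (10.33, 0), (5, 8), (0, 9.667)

Evaluate the objective at each vertex of the feasible region:
  z(0, 0) = 0
  z(10.33, 0) = 103.3
  z(5, 8) = 122  ←
  z(0, 9.667) = 87
The maximum is at a = 5, b = 8.

(5, 8)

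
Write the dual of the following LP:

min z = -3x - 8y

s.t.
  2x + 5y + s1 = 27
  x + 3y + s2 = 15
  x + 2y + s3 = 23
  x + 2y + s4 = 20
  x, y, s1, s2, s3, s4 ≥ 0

Primal min cᵀx s.t. Ax ≤ b, x ≥ 0  →  Dual max −bᵀy s.t. Aᵀy ≥ −c, y ≥ 0.

Maximize: z = -27y1 - 15y2 - 23y3 - 20y4

Subject to:
  2y1 + y2 + y3 + y4 ≥ 3
  5y1 + 3y2 + 2y3 + 2y4 ≥ 8
  y1, y2, y3, y4 ≥ 0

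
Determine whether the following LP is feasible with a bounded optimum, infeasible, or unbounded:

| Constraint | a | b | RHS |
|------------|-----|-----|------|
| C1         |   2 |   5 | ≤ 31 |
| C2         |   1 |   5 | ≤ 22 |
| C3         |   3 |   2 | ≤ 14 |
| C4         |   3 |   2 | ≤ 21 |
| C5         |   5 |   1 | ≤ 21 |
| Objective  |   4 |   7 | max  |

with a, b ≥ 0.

Feasible with a bounded optimal solution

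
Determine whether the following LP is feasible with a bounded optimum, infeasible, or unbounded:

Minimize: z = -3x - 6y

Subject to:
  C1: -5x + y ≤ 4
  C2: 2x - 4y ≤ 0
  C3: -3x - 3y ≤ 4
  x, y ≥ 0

Unbounded (objective can decrease without bound)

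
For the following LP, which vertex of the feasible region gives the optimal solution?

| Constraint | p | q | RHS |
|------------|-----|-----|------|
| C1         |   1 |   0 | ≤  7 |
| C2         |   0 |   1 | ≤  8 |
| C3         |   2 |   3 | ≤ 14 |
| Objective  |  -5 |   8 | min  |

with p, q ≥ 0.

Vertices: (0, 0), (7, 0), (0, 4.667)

Evaluate the objective at each vertex of the feasible region:
  z(0, 0) = 0
  z(7, 0) = -35  ←
  z(0, 4.667) = 37.33
The minimum is at p = 7, q = 0.

(7, 0)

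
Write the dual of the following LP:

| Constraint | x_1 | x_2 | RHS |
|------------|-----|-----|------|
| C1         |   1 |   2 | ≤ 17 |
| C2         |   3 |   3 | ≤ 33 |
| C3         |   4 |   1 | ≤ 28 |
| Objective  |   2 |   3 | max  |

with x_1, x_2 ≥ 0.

Primal max cᵀx s.t. Ax ≤ b, x ≥ 0  →  Dual min bᵀy s.t. Aᵀy ≥ c, y ≥ 0.

Minimize: z = 17y1 + 33y2 + 28y3

Subject to:
  y1 + 3y2 + 4y3 ≥ 2
  2y1 + 3y2 + y3 ≥ 3
  y1, y2, y3 ≥ 0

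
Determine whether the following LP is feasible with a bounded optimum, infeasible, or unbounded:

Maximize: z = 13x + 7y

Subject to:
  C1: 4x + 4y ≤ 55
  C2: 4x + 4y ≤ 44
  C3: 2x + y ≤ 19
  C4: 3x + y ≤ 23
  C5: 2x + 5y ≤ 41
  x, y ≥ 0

Feasible with a bounded optimal solution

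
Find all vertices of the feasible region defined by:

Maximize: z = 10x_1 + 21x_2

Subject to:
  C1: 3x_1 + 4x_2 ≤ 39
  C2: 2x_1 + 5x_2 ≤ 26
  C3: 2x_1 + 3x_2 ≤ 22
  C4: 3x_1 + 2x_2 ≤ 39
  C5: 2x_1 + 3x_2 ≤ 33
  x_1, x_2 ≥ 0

(0, 0), (11, 0), (8, 2), (0, 5.2)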